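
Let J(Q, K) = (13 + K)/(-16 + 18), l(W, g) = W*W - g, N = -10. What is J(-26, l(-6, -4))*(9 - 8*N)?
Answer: 4717/2 ≈ 2358.5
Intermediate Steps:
l(W, g) = W² - g
J(Q, K) = 13/2 + K/2 (J(Q, K) = (13 + K)/2 = (13 + K)*(½) = 13/2 + K/2)
J(-26, l(-6, -4))*(9 - 8*N) = (13/2 + ((-6)² - 1*(-4))/2)*(9 - 8*(-10)) = (13/2 + (36 + 4)/2)*(9 + 80) = (13/2 + (½)*40)*89 = (13/2 + 20)*89 = (53/2)*89 = 4717/2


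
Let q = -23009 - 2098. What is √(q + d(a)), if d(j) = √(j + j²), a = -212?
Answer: √(-25107 + 2*√11183) ≈ 157.78*I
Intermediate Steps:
q = -25107
√(q + d(a)) = √(-25107 + √(-212*(1 - 212))) = √(-25107 + √(-212*(-211))) = √(-25107 + √44732) = √(-25107 + 2*√11183)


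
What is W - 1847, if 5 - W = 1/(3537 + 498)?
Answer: -7432471/4035 ≈ -1842.0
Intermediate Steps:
W = 20174/4035 (W = 5 - 1/(3537 + 498) = 5 - 1/4035 = 20174/4035 ≈ 4.9998)
W - 1847 = 20174/4035 - 1847 = -7432471/4035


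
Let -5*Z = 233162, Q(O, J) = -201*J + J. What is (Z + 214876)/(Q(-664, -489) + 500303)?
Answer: 841218/2990515 ≈ 0.28130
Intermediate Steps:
Q(O, J) = -200*J
Z = -233162/5 (Z = -⅕*233162 = -233162/5 ≈ -46632.)
(Z + 214876)/(Q(-664, -489) + 500303) = (-233162/5 + 214876)/(-200*(-489) + 500303) = 841218/(5*(97800 + 500303)) = (841218/5)/598103 = (841218/5)*(1/598103) = 841218/2990515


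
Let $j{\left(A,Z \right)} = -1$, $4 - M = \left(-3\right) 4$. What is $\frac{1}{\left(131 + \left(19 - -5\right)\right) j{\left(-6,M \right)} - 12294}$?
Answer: $- \frac{1}{12449} \approx -8.0328 \cdot 10^{-5}$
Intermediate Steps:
$M = 16$ ($M = 4 - \left(-3\right) 4 = 4 - -12 = 4 + 12 = 16$)
$\frac{1}{\left(131 + \left(19 - -5\right)\right) j{\left(-6,M \right)} - 12294} = \frac{1}{\left(131 + \left(19 - -5\right)\right) \left(-1\right) - 12294} = \frac{1}{\left(131 + \left(19 + 5\right)\right) \left(-1\right) - 12294} = \frac{1}{\left(131 + 24\right) \left(-1\right) - 12294} = \frac{1}{155 \left(-1\right) - 12294} = \frac{1}{-155 - 12294} = \frac{1}{-12449} = - \frac{1}{12449}$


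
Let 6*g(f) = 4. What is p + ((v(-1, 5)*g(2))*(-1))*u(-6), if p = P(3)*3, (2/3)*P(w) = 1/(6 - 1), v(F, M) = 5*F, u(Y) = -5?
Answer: -473/30 ≈ -15.767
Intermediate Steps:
g(f) = ⅔ (g(f) = (⅙)*4 = ⅔)
P(w) = 3/10 (P(w) = 3/(2*(6 - 1)) = (3/2)/5 = (3/2)*(⅕) = 3/10)
p = 9/10 (p = (3/10)*3 = 9/10 ≈ 0.90000)
p + ((v(-1, 5)*g(2))*(-1))*u(-6) = 9/10 + (((5*(-1))*(⅔))*(-1))*(-5) = 9/10 + (-5*⅔*(-1))*(-5) = 9/10 - 10/3*(-1)*(-5) = 9/10 + (10/3)*(-5) = 9/10 - 50/3 = -473/30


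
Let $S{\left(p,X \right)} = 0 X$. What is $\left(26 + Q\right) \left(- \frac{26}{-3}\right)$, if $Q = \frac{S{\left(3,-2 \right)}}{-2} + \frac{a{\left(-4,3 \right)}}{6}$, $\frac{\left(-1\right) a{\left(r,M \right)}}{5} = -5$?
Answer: $\frac{2353}{9} \approx 261.44$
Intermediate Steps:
$S{\left(p,X \right)} = 0$
$a{\left(r,M \right)} = 25$ ($a{\left(r,M \right)} = \left(-5\right) \left(-5\right) = 25$)
$Q = \frac{25}{6}$ ($Q = \frac{0}{-2} + \frac{25}{6} = 0 \left(- \frac{1}{2}\right) + 25 \cdot \frac{1}{6} = 0 + \frac{25}{6} = \frac{25}{6} \approx 4.1667$)
$\left(26 + Q\right) \left(- \frac{26}{-3}\right) = \left(26 + \frac{25}{6}\right) \left(- \frac{26}{-3}\right) = \frac{181 \left(\left(-26\right) \left(- \frac{1}{3}\right)\right)}{6} = \frac{181}{6} \cdot \frac{26}{3} = \frac{2353}{9}$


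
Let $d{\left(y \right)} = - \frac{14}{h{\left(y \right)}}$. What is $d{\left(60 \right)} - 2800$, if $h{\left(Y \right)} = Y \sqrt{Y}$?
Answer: $-2800 - \frac{7 \sqrt{15}}{900} \approx -2800.0$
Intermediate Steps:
$h{\left(Y \right)} = Y^{\frac{3}{2}}$
$d{\left(y \right)} = - \frac{14}{y^{\frac{3}{2}}}$
$d{\left(60 \right)} - 2800 = - \frac{14}{120 \sqrt{15}} - 2800 = - 14 \frac{\sqrt{15}}{1800} - 2800 = - \frac{7 \sqrt{15}}{900} - 2800 = -2800 - \frac{7 \sqrt{15}}{900}$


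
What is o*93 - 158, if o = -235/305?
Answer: -14009/61 ≈ -229.66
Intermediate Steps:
o = -47/61 (o = -235*1/305 = -47/61 ≈ -0.77049)
o*93 - 158 = -47/61*93 - 158 = -4371/61 - 158 = -14009/61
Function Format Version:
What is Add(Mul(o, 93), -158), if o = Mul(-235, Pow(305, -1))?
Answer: Rational(-14009, 61) ≈ -229.66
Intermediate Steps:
o = Rational(-47, 61) (o = Mul(-235, Rational(1, 305)) = Rational(-47, 61) ≈ -0.77049)
Add(Mul(o, 93), -158) = Add(Mul(Rational(-47, 61), 93), -158) = Add(Rational(-4371, 61), -158) = Rational(-14009, 61)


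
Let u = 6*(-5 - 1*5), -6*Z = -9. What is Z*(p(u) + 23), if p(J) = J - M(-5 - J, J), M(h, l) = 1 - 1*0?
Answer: -57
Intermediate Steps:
Z = 3/2 (Z = -1/6*(-9) = 3/2 ≈ 1.5000)
u = -60 (u = 6*(-5 - 5) = 6*(-10) = -60)
M(h, l) = 1 (M(h, l) = 1 + 0 = 1)
p(J) = -1 + J (p(J) = J - 1*1 = J - 1 = -1 + J)
Z*(p(u) + 23) = 3*((-1 - 60) + 23)/2 = 3*(-61 + 23)/2 = (3/2)*(-38) = -57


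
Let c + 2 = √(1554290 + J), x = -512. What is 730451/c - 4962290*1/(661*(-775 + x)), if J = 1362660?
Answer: 7858765762027/1240733190411 + 3652255*√116678/2916946 ≈ 434.02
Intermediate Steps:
c = -2 + 5*√116678 (c = -2 + √(1554290 + 1362660) = -2 + √2916950 = -2 + 5*√116678 ≈ 1705.9)
730451/c - 4962290*1/(661*(-775 + x)) = 730451/(-2 + 5*√116678) - 4962290*1/(661*(-775 - 512)) = 730451/(-2 + 5*√116678) - 4962290/(661*(-1287)) = 730451/(-2 + 5*√116678) - 4962290/(-850707) = 730451/(-2 + 5*√116678) - 4962290*(-1/850707) = 730451/(-2 + 5*√116678) + 4962290/850707 = 4962290/850707 + 730451/(-2 + 5*√116678)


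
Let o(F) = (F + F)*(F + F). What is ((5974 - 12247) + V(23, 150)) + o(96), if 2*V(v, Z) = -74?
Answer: 30554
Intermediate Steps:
V(v, Z) = -37 (V(v, Z) = (1/2)*(-74) = -37)
o(F) = 4*F**2 (o(F) = (2*F)*(2*F) = 4*F**2)
((5974 - 12247) + V(23, 150)) + o(96) = ((5974 - 12247) - 37) + 4*96**2 = (-6273 - 37) + 4*9216 = -6310 + 36864 = 30554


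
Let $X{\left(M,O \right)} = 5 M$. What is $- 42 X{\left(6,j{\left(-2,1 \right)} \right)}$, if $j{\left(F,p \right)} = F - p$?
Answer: $-1260$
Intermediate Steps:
$- 42 X{\left(6,j{\left(-2,1 \right)} \right)} = - 42 \cdot 5 \cdot 6 = \left(-42\right) 30 = -1260$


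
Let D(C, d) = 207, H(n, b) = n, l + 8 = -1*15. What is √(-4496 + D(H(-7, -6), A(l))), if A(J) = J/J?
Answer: I*√4289 ≈ 65.49*I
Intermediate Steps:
l = -23 (l = -8 - 1*15 = -8 - 15 = -23)
A(J) = 1
√(-4496 + D(H(-7, -6), A(l))) = √(-4496 + 207) = √(-4289) = I*√4289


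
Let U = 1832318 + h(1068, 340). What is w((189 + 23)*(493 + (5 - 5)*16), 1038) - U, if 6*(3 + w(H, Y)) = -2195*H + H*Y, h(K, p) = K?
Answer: -65962673/3 ≈ -2.1988e+7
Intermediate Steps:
w(H, Y) = -3 - 2195*H/6 + H*Y/6 (w(H, Y) = -3 + (-2195*H + H*Y)/6 = -3 + (-2195*H/6 + H*Y/6) = -3 - 2195*H/6 + H*Y/6)
U = 1833386 (U = 1832318 + 1068 = 1833386)
w((189 + 23)*(493 + (5 - 5)*16), 1038) - U = (-3 - 2195*(189 + 23)*(493 + (5 - 5)*16)/6 + (1/6)*((189 + 23)*(493 + (5 - 5)*16))*1038) - 1*1833386 = (-3 - 232670*(493 + 0*16)/3 + (1/6)*(212*(493 + 0*16))*1038) - 1833386 = (-3 - 232670*(493 + 0)/3 + (1/6)*(212*(493 + 0))*1038) - 1833386 = (-3 - 232670*493/3 + (1/6)*(212*493)*1038) - 1833386 = (-3 - 2195/6*104516 + (1/6)*104516*1038) - 1833386 = (-3 - 114706310/3 + 18081268) - 1833386 = -60462515/3 - 1833386 = -65962673/3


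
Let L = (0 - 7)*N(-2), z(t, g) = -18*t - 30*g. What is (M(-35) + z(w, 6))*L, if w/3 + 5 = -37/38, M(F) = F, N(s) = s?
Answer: 28616/19 ≈ 1506.1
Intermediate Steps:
w = -681/38 (w = -15 + 3*(-37/38) = -15 - 111/38 = -681/38 ≈ -17.921)
z(t, g) = -30*g - 18*t
L = 14 (L = (0 - 7)*(-2) = -7*(-2) = 14)
(M(-35) + z(w, 6))*L = (-35 + (-30*6 - 18*(-681/38)))*14 = (-35 + (-180 + 6129/19))*14 = (-35 + 2709/19)*14 = (2044/19)*14 = 28616/19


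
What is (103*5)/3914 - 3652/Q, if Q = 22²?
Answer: -3099/418 ≈ -7.4139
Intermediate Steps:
Q = 484
(103*5)/3914 - 3652/Q = (103*5)/3914 - 3652/484 = 515*(1/3914) - 3652*1/484 = 5/38 - 83/11 = -3099/418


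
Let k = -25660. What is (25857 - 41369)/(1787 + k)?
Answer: 15512/23873 ≈ 0.64977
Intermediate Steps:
(25857 - 41369)/(1787 + k) = (25857 - 41369)/(1787 - 25660) = -15512/(-23873) = -15512*(-1/23873) = 15512/23873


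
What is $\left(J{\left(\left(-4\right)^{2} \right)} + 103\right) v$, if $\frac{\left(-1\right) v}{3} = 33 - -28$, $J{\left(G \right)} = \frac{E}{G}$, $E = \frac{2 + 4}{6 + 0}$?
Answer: $- \frac{301767}{16} \approx -18860.0$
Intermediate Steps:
$E = 1$ ($E = \frac{6}{6} = 6 \cdot \frac{1}{6} = 1$)
$J{\left(G \right)} = \frac{1}{G}$ ($J{\left(G \right)} = 1 \frac{1}{G} = \frac{1}{G}$)
$v = -183$ ($v = - 3 \left(33 - -28\right) = - 3 \left(33 + 28\right) = \left(-3\right) 61 = -183$)
$\left(J{\left(\left(-4\right)^{2} \right)} + 103\right) v = \left(\frac{1}{\left(-4\right)^{2}} + 103\right) \left(-183\right) = \left(\frac{1}{16} + 103\right) \left(-183\right) = \frac{1649}{16} \left(-183\right) = - \frac{301767}{16}$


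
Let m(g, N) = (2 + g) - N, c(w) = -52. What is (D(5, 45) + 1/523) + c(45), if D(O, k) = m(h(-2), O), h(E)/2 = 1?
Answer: -27718/523 ≈ -52.998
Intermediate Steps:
h(E) = 2 (h(E) = 2*1 = 2)
m(g, N) = 2 + g - N
D(O, k) = 4 - O (D(O, k) = 2 + 2 - O = 4 - O)
(D(5, 45) + 1/523) + c(45) = ((4 - 1*5) + 1/523) - 52 = ((4 - 5) + 1/523) - 52 = (-1 + 1/523) - 52 = -522/523 - 52 = -27718/523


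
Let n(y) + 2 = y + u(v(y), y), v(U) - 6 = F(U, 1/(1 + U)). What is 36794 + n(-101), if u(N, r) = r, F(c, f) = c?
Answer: 36590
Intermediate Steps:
v(U) = 6 + U
n(y) = -2 + 2*y (n(y) = -2 + (y + y) = -2 + 2*y)
36794 + n(-101) = 36794 + (-2 + 2*(-101)) = 36794 + (-2 - 202) = 36794 - 204 = 36590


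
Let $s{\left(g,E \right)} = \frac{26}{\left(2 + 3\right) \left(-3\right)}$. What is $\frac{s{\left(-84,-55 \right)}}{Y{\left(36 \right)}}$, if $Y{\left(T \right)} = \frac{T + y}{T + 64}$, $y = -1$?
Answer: $- \frac{104}{21} \approx -4.9524$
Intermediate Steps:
$s{\left(g,E \right)} = - \frac{26}{15}$ ($s{\left(g,E \right)} = \frac{26}{5 \left(-3\right)} = \frac{26}{-15} = 26 \left(- \frac{1}{15}\right) = - \frac{26}{15}$)
$Y{\left(T \right)} = \frac{-1 + T}{64 + T}$ ($Y{\left(T \right)} = \frac{T - 1}{T + 64} = \frac{-1 + T}{64 + T}$)
$\frac{s{\left(-84,-55 \right)}}{Y{\left(36 \right)}} = - \frac{26}{15 \frac{-1 + 36}{64 + 36}} = - \frac{26}{15 \cdot \frac{1}{100} \cdot 35} = - \frac{26}{15 \cdot \frac{7}{20}} = \left(- \frac{26}{15}\right) \frac{20}{7} = - \frac{104}{21}$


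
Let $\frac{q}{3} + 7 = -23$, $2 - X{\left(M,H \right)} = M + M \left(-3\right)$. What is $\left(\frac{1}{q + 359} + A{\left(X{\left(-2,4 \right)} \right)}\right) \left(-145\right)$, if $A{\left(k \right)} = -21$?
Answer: $\frac{818960}{269} \approx 3044.5$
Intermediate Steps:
$X{\left(M,H \right)} = 2 + 2 M$ ($X{\left(M,H \right)} = 2 - \left(M + M \left(-3\right)\right) = 2 - \left(M - 3 M\right) = 2 - - 2 M = 2 + 2 M$)
$q = -90$ ($q = -21 + 3 \left(-23\right) = -21 - 69 = -90$)
$\left(\frac{1}{q + 359} + A{\left(X{\left(-2,4 \right)} \right)}\right) \left(-145\right) = \left(\frac{1}{-90 + 359} - 21\right) \left(-145\right) = \left(\frac{1}{269} - 21\right) \left(-145\right) = \left(- \frac{5648}{269}\right) \left(-145\right) = \frac{818960}{269}$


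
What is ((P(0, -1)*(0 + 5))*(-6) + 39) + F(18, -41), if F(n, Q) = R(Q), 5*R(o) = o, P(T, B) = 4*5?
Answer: -2846/5 ≈ -569.20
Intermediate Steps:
P(T, B) = 20
R(o) = o/5
F(n, Q) = Q/5
((P(0, -1)*(0 + 5))*(-6) + 39) + F(18, -41) = ((20*(0 + 5))*(-6) + 39) + (1/5)*(-41) = ((20*5)*(-6) + 39) - 41/5 = (100*(-6) + 39) - 41/5 = (-600 + 39) - 41/5 = -561 - 41/5 = -2846/5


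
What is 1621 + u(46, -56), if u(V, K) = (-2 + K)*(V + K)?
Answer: 2201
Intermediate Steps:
u(V, K) = (-2 + K)*(K + V)
1621 + u(46, -56) = 1621 + ((-56)² - 2*(-56) - 2*46 - 56*46) = 1621 + (3136 + 112 - 92 - 2576) = 1621 + 580 = 2201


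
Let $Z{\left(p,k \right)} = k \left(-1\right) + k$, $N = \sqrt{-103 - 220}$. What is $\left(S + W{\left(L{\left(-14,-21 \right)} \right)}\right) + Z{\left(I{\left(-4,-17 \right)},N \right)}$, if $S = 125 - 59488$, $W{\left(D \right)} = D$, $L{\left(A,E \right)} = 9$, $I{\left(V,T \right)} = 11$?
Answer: $-59354$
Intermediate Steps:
$N = i \sqrt{323}$ ($N = \sqrt{-323} = i \sqrt{323} \approx 17.972 i$)
$Z{\left(p,k \right)} = 0$ ($Z{\left(p,k \right)} = - k + k = 0$)
$S = -59363$ ($S = 125 - 59488 = -59363$)
$\left(S + W{\left(L{\left(-14,-21 \right)} \right)}\right) + Z{\left(I{\left(-4,-17 \right)},N \right)} = \left(-59363 + 9\right) + 0 = -59354 + 0 = -59354$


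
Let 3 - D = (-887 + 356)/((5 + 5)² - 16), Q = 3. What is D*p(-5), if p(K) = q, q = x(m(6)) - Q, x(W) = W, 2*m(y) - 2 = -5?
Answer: -2349/56 ≈ -41.946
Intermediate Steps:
m(y) = -3/2 (m(y) = 1 + (½)*(-5) = 1 - 5/2 = -3/2)
q = -9/2 (q = -3/2 - 1*3 = -3/2 - 3 = -9/2 ≈ -4.5000)
p(K) = -9/2
D = 261/28 (D = 3 - (-887 + 356)/((5 + 5)² - 16) = 3 - (-531)/(10² - 16) = 3 - (-531)/(100 - 16) = 3 - (-531)/84 = 3 - 1*(-177/28) = 3 + 177/28 = 261/28 ≈ 9.3214)
D*p(-5) = (261/28)*(-9/2) = -2349/56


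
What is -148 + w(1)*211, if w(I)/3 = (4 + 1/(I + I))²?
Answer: 50681/4 ≈ 12670.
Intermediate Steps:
w(I) = 3*(4 + 1/(2*I))² (w(I) = 3*(4 + 1/(I + I))² = 3*(4 + 1/(2*I))²)
-148 + w(1)*211 = -148 + ((¾)*(1 + 8*1)²/1²)*211 = -148 + ((¾)*1*(1 + 8)²)*211 = -148 + ((¾)*1*9²)*211 = -148 + ((¾)*1*81)*211 = -148 + (243/4)*211 = -148 + 51273/4 = 50681/4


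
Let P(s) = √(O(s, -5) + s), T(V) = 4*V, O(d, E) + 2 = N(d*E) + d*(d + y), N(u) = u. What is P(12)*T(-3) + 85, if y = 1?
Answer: 85 - 12*√106 ≈ -38.548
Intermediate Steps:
O(d, E) = -2 + E*d + d*(1 + d) (O(d, E) = -2 + (d*E + d*(d + 1)) = -2 + (E*d + d*(1 + d)) = -2 + E*d + d*(1 + d))
P(s) = √(-2 + s² - 3*s) (P(s) = √((-2 + s + s² - 5*s) + s) = √((-2 + s² - 4*s) + s) = √(-2 + s² - 3*s))
P(12)*T(-3) + 85 = √(-2 + 12² - 3*12)*(4*(-3)) + 85 = √(-2 + 144 - 36)*(-12) + 85 = √106*(-12) + 85 = -12*√106 + 85 = 85 - 12*√106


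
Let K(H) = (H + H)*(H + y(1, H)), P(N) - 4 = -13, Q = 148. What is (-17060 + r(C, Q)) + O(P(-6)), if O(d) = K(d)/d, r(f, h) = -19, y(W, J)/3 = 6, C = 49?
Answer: -17061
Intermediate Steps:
y(W, J) = 18 (y(W, J) = 3*6 = 18)
P(N) = -9 (P(N) = 4 - 13 = -9)
K(H) = 2*H*(18 + H) (K(H) = (H + H)*(H + 18) = (2*H)*(18 + H) = 2*H*(18 + H))
O(d) = 36 + 2*d (O(d) = (2*d*(18 + d))/d = 36 + 2*d)
(-17060 + r(C, Q)) + O(P(-6)) = (-17060 - 19) + (36 + 2*(-9)) = -17079 + (36 - 18) = -17079 + 18 = -17061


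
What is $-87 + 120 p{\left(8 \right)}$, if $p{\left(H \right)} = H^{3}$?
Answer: $61353$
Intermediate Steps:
$-87 + 120 p{\left(8 \right)} = -87 + 120 \cdot 8^{3} = -87 + 120 \cdot 512 = -87 + 61440 = 61353$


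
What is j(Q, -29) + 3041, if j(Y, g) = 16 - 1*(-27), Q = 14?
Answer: 3084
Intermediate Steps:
j(Y, g) = 43 (j(Y, g) = 16 + 27 = 43)
j(Q, -29) + 3041 = 43 + 3041 = 3084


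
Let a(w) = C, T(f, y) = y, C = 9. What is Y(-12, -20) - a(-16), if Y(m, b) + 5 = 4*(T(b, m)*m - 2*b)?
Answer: 722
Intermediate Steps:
a(w) = 9
Y(m, b) = -5 - 8*b + 4*m**2 (Y(m, b) = -5 + 4*(m*m - 2*b) = -5 + 4*(m**2 - 2*b) = -5 + (-8*b + 4*m**2) = -5 - 8*b + 4*m**2)
Y(-12, -20) - a(-16) = (-5 - 8*(-20) + 4*(-12)**2) - 1*9 = (-5 + 160 + 4*144) - 9 = (-5 + 160 + 576) - 9 = 731 - 9 = 722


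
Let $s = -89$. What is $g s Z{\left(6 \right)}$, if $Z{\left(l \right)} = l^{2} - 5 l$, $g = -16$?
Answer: $8544$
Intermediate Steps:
$g s Z{\left(6 \right)} = \left(-16\right) \left(-89\right) 6 \left(-5 + 6\right) = 1424 \cdot 6 \cdot 1 = 1424 \cdot 6 = 8544$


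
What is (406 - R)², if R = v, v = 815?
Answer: 167281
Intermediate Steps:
R = 815
(406 - R)² = (406 - 1*815)² = (406 - 815)² = (-409)² = 167281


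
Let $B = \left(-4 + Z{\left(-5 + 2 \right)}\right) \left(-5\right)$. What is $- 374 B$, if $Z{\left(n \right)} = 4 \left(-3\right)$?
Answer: $-29920$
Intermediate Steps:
$Z{\left(n \right)} = -12$
$B = 80$ ($B = \left(-4 - 12\right) \left(-5\right) = \left(-16\right) \left(-5\right) = 80$)
$- 374 B = \left(-374\right) 80 = -29920$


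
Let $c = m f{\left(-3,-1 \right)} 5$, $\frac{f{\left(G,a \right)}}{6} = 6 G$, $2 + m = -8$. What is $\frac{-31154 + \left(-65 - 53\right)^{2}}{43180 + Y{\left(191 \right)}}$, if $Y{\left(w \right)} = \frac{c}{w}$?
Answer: $- \frac{329093}{825278} \approx -0.39877$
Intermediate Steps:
$m = -10$ ($m = -2 - 8 = -10$)
$f{\left(G,a \right)} = 36 G$ ($f{\left(G,a \right)} = 6 \cdot 6 G = 36 G$)
$c = 5400$ ($c = - 10 \cdot 36 \left(-3\right) 5 = - 10 \left(\left(-108\right) 5\right) = \left(-10\right) \left(-540\right) = 5400$)
$Y{\left(w \right)} = \frac{5400}{w}$
$\frac{-31154 + \left(-65 - 53\right)^{2}}{43180 + Y{\left(191 \right)}} = \frac{-31154 + \left(-65 - 53\right)^{2}}{43180 + \frac{5400}{191}} = \frac{-31154 + \left(-118\right)^{2}}{43180 + 5400 \cdot \frac{1}{191}} = \frac{-31154 + 13924}{43180 + \frac{5400}{191}} = - \frac{17230}{\frac{8252780}{191}} = \left(-17230\right) \frac{191}{8252780} = - \frac{329093}{825278}$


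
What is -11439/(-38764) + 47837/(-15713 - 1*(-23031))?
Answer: 969032035/141837476 ≈ 6.8320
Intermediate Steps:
-11439/(-38764) + 47837/(-15713 - 1*(-23031)) = -11439*(-1/38764) + 47837/(-15713 + 23031) = 11439/38764 + 47837/7318 = 969032035/141837476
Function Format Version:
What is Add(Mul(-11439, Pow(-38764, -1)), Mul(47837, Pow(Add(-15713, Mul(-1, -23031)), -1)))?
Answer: Rational(969032035, 141837476) ≈ 6.8320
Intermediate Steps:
Add(Mul(-11439, Pow(-38764, -1)), Mul(47837, Pow(Add(-15713, Mul(-1, -23031)), -1))) = Add(Mul(-11439, Rational(-1, 38764)), Mul(47837, Pow(Add(-15713, 23031), -1))) = Add(Rational(11439, 38764), Mul(47837, Pow(7318, -1))) = Add(Rational(11439, 38764), Mul(47837, Rational(1, 7318))) = Add(Rational(11439, 38764), Rational(47837, 7318)) = Rational(969032035, 141837476)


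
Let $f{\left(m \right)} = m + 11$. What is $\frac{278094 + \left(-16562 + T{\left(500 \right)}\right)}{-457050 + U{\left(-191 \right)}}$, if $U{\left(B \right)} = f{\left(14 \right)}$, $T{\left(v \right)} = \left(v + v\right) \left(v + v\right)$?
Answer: $- \frac{1261532}{457025} \approx -2.7603$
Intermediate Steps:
$T{\left(v \right)} = 4 v^{2}$ ($T{\left(v \right)} = 2 v 2 v = 4 v^{2}$)
$f{\left(m \right)} = 11 + m$
$U{\left(B \right)} = 25$ ($U{\left(B \right)} = 11 + 14 = 25$)
$\frac{278094 + \left(-16562 + T{\left(500 \right)}\right)}{-457050 + U{\left(-191 \right)}} = \frac{278094 - \left(16562 - 4 \cdot 500^{2}\right)}{-457050 + 25} = \frac{278094 + \left(-16562 + 4 \cdot 250000\right)}{-457025} = \left(278094 + \left(-16562 + 1000000\right)\right) \left(- \frac{1}{457025}\right) = \left(278094 + 983438\right) \left(- \frac{1}{457025}\right) = 1261532 \left(- \frac{1}{457025}\right) = - \frac{1261532}{457025}$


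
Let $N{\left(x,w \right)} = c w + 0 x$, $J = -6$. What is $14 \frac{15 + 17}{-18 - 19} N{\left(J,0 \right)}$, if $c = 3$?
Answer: $0$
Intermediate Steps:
$N{\left(x,w \right)} = 3 w$ ($N{\left(x,w \right)} = 3 w + 0 x = 3 w + 0 = 3 w$)
$14 \frac{15 + 17}{-18 - 19} N{\left(J,0 \right)} = 14 \frac{15 + 17}{-18 - 19} \cdot 3 \cdot 0 = 14 \frac{32}{-37} \cdot 0 = 14 \cdot 32 \left(- \frac{1}{37}\right) 0 = 14 \left(- \frac{32}{37}\right) 0 = \left(- \frac{448}{37}\right) 0 = 0$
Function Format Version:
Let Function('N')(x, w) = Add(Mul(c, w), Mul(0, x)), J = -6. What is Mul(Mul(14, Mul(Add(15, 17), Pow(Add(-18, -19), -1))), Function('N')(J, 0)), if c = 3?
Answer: 0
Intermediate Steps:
Function('N')(x, w) = Mul(3, w) (Function('N')(x, w) = Add(Mul(3, w), Mul(0, x)) = Add(Mul(3, w), 0) = Mul(3, w))
Mul(Mul(14, Mul(Add(15, 17), Pow(Add(-18, -19), -1))), Function('N')(J, 0)) = Mul(Mul(14, Mul(Add(15, 17), Pow(Add(-18, -19), -1))), Mul(3, 0)) = Mul(Mul(14, Mul(32, Pow(-37, -1))), 0) = Mul(Mul(14, Mul(32, Rational(-1, 37))), 0) = Mul(Mul(14, Rational(-32, 37)), 0) = Mul(Rational(-448, 37), 0) = 0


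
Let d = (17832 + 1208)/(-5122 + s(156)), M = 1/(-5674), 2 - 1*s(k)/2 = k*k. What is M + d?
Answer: -10808675/30520446 ≈ -0.35415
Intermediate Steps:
s(k) = 4 - 2*k² (s(k) = 4 - 2*k*k = 4 - 2*k²)
M = -1/5674 ≈ -0.00017624
d = -1904/5379 (d = (17832 + 1208)/(-5122 + (4 - 2*156²)) = 19040/(-5122 + (4 - 2*24336)) = 19040/(-5122 + (4 - 48672)) = 19040/(-5122 - 48668) = 19040/(-53790) = 19040*(-1/53790) = -1904/5379 ≈ -0.35397)
M + d = -1/5674 - 1904/5379 = -10808675/30520446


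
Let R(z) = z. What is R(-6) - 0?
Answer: -6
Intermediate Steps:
R(-6) - 0 = -6 - 0 = -6 - 99*0 = -6 + 0 = -6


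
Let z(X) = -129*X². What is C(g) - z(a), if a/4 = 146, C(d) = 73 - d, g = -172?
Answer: 43996469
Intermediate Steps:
a = 584 (a = 4*146 = 584)
C(g) - z(a) = (73 - 1*(-172)) - (-129)*584² = (73 + 172) - (-129)*341056 = 245 - 1*(-43996224) = 245 + 43996224 = 43996469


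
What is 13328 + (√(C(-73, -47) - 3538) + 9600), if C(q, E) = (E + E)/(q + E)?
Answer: 22928 + I*√3183495/30 ≈ 22928.0 + 59.474*I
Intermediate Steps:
C(q, E) = 2*E/(E + q) (C(q, E) = (2*E)/(E + q) = 2*E/(E + q))
13328 + (√(C(-73, -47) - 3538) + 9600) = 13328 + (√(2*(-47)/(-47 - 73) - 3538) + 9600) = 13328 + (√(2*(-47)/(-120) - 3538) + 9600) = 13328 + (√(2*(-47)*(-1/120) - 3538) + 9600) = 13328 + (√(47/60 - 3538) + 9600) = 13328 + (√(-212233/60) + 9600) = 13328 + (I*√3183495/30 + 9600) = 13328 + (9600 + I*√3183495/30) = 22928 + I*√3183495/30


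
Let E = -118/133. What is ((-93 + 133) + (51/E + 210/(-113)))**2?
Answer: 66511894201/177795556 ≈ 374.09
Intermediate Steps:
E = -118/133 (E = -118*1/133 = -118/133 ≈ -0.88722)
((-93 + 133) + (51/E + 210/(-113)))**2 = ((-93 + 133) + (51/(-118/133) + 210/(-113)))**2 = (40 + (51*(-133/118) + 210*(-1/113)))**2 = (40 + (-6783/118 - 210/113))**2 = (40 - 791259/13334)**2 = (-257899/13334)**2 = 66511894201/177795556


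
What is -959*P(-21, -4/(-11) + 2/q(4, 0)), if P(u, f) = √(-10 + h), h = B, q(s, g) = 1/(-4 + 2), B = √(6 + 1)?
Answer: -959*I*√(10 - √7) ≈ -2600.7*I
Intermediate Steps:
B = √7 ≈ 2.6458
q(s, g) = -½ (q(s, g) = 1/(-2) = -½)
h = √7 ≈ 2.6458
P(u, f) = √(-10 + √7)
-959*P(-21, -4/(-11) + 2/q(4, 0)) = -959*√(-10 + √7)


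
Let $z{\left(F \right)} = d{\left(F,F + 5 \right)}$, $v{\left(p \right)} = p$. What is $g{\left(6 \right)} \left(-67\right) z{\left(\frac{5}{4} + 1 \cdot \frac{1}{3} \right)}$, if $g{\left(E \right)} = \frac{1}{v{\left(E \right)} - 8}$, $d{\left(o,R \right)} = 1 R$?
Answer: $\frac{5293}{24} \approx 220.54$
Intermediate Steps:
$d{\left(o,R \right)} = R$
$g{\left(E \right)} = \frac{1}{-8 + E}$ ($g{\left(E \right)} = \frac{1}{E - 8} = \frac{1}{-8 + E}$)
$z{\left(F \right)} = 5 + F$ ($z{\left(F \right)} = F + 5 = 5 + F$)
$g{\left(6 \right)} \left(-67\right) z{\left(\frac{5}{4} + 1 \cdot \frac{1}{3} \right)} = \frac{1}{-8 + 6} \left(-67\right) \left(5 + \left(\frac{5}{4} + 1 \cdot \frac{1}{3}\right)\right) = \frac{1}{-2} \left(-67\right) \left(5 + \left(5 \cdot \frac{1}{4} + 1 \cdot \frac{1}{3}\right)\right) = \left(- \frac{1}{2}\right) \left(-67\right) \left(5 + \left(\frac{5}{4} + \frac{1}{3}\right)\right) = \frac{67 \left(5 + \frac{19}{12}\right)}{2} = \frac{67}{2} \cdot \frac{79}{12} = \frac{5293}{24}$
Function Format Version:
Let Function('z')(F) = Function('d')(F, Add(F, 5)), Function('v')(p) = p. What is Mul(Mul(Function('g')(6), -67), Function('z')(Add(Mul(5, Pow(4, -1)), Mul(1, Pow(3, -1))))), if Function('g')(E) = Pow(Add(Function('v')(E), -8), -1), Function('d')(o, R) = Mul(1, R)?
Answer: Rational(5293, 24) ≈ 220.54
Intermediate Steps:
Function('d')(o, R) = R
Function('g')(E) = Pow(Add(-8, E), -1) (Function('g')(E) = Pow(Add(E, -8), -1) = Pow(Add(-8, E), -1))
Function('z')(F) = Add(5, F) (Function('z')(F) = Add(F, 5) = Add(5, F))
Mul(Mul(Function('g')(6), -67), Function('z')(Add(Mul(5, Pow(4, -1)), Mul(1, Pow(3, -1))))) = Mul(Mul(Pow(Add(-8, 6), -1), -67), Add(5, Add(Mul(5, Pow(4, -1)), Mul(1, Pow(3, -1))))) = Mul(Mul(Pow(-2, -1), -67), Add(5, Add(Mul(5, Rational(1, 4)), Mul(1, Rational(1, 3))))) = Mul(Mul(Rational(-1, 2), -67), Add(5, Add(Rational(5, 4), Rational(1, 3)))) = Mul(Rational(67, 2), Add(5, Rational(19, 12))) = Mul(Rational(67, 2), Rational(79, 12)) = Rational(5293, 24)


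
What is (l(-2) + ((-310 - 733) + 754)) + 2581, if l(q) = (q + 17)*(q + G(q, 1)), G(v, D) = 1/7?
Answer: 15849/7 ≈ 2264.1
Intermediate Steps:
G(v, D) = ⅐
l(q) = (17 + q)*(⅐ + q) (l(q) = (q + 17)*(q + ⅐) = (17 + q)*(⅐ + q))
(l(-2) + ((-310 - 733) + 754)) + 2581 = ((17/7 + (-2)² + (120/7)*(-2)) + ((-310 - 733) + 754)) + 2581 = ((17/7 + 4 - 240/7) + (-1043 + 754)) + 2581 = (-195/7 - 289) + 2581 = -2218/7 + 2581 = 15849/7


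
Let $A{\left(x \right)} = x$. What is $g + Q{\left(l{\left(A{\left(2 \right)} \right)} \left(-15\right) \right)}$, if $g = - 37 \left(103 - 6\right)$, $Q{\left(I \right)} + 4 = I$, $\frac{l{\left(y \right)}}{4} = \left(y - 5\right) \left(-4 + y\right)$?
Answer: $-3953$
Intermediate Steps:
$l{\left(y \right)} = 4 \left(-5 + y\right) \left(-4 + y\right)$ ($l{\left(y \right)} = 4 \left(y - 5\right) \left(-4 + y\right) = 4 \left(-5 + y\right) \left(-4 + y\right)$)
$Q{\left(I \right)} = -4 + I$
$g = -3589$ ($g = \left(-37\right) 97 = -3589$)
$g + Q{\left(l{\left(A{\left(2 \right)} \right)} \left(-15\right) \right)} = -3589 + \left(-4 + \left(80 - 72 + 4 \cdot 2^{2}\right) \left(-15\right)\right) = -3589 + \left(-4 + \left(80 - 72 + 4 \cdot 4\right) \left(-15\right)\right) = -3589 + \left(-4 + \left(80 - 72 + 16\right) \left(-15\right)\right) = -3589 + \left(-4 + 24 \left(-15\right)\right) = -3589 - 364 = -3953$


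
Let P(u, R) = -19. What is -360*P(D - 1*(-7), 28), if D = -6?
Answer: 6840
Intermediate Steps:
-360*P(D - 1*(-7), 28) = -360*(-19) = 6840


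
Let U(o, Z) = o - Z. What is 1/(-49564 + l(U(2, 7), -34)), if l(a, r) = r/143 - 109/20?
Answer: -2860/141769307 ≈ -2.0174e-5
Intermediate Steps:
l(a, r) = -109/20 + r/143 (l(a, r) = r*(1/143) - 109*1/20 = r/143 - 109/20 = -109/20 + r/143)
1/(-49564 + l(U(2, 7), -34)) = 1/(-49564 + (-109/20 + (1/143)*(-34))) = 1/(-49564 + (-109/20 - 34/143)) = 1/(-49564 - 16267/2860) = 1/(-141769307/2860) = -2860/141769307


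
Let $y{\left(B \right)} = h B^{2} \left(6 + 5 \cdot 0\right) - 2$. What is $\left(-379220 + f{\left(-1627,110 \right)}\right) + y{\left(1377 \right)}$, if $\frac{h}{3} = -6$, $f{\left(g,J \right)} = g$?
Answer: $-205162781$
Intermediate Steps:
$h = -18$ ($h = 3 \left(-6\right) = -18$)
$y{\left(B \right)} = -2 - 108 B^{2}$ ($y{\left(B \right)} = - 18 B^{2} \left(6 + 5 \cdot 0\right) - 2 = - 18 B^{2} \left(6 + 0\right) - 2 = - 18 B^{2} \cdot 6 - 2 = - 108 B^{2} - 2 = -2 - 108 B^{2}$)
$\left(-379220 + f{\left(-1627,110 \right)}\right) + y{\left(1377 \right)} = \left(-379220 - 1627\right) - \left(2 + 108 \cdot 1377^{2}\right) = -380847 - 204781934 = -205162781$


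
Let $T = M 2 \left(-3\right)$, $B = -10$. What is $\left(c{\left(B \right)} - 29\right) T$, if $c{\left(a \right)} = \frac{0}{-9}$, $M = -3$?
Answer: $-522$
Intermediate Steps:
$c{\left(a \right)} = 0$ ($c{\left(a \right)} = 0 \left(- \frac{1}{9}\right) = 0$)
$T = 18$ ($T = \left(-3\right) 2 \left(-3\right) = \left(-6\right) \left(-3\right) = 18$)
$\left(c{\left(B \right)} - 29\right) T = \left(0 - 29\right) 18 = \left(-29\right) 18 = -522$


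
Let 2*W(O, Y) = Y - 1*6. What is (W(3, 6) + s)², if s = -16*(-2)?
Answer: 1024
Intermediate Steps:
W(O, Y) = -3 + Y/2 (W(O, Y) = (Y - 1*6)/2 = (Y - 6)/2 = (-6 + Y)/2 = -3 + Y/2)
s = 32
(W(3, 6) + s)² = ((-3 + (½)*6) + 32)² = ((-3 + 3) + 32)² = (0 + 32)² = 32² = 1024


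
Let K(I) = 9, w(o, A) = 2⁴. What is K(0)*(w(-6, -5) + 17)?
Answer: 297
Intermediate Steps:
w(o, A) = 16
K(0)*(w(-6, -5) + 17) = 9*(16 + 17) = 9*33 = 297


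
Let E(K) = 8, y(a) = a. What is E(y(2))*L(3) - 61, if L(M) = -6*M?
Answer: -205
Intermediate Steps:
E(y(2))*L(3) - 61 = 8*(-6*3) - 61 = 8*(-18) - 61 = -144 - 61 = -205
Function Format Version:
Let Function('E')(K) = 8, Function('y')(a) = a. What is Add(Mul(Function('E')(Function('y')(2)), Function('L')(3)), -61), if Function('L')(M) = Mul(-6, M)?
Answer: -205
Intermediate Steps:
Add(Mul(Function('E')(Function('y')(2)), Function('L')(3)), -61) = Add(Mul(8, Mul(-6, 3)), -61) = Add(Mul(8, -18), -61) = Add(-144, -61) = -205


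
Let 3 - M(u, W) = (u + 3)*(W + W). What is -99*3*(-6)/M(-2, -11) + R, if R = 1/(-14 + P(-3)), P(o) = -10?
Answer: 42743/600 ≈ 71.238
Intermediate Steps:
R = -1/24 (R = 1/(-14 - 10) = 1/(-24) = -1/24 ≈ -0.041667)
M(u, W) = 3 - 2*W*(3 + u) (M(u, W) = 3 - (u + 3)*(W + W) = 3 - (3 + u)*2*W = 3 - 2*W*(3 + u))
-99*3*(-6)/M(-2, -11) + R = -99*3*(-6)/(3 - 6*(-11) - 2*(-11)*(-2)) - 1/24 = -(-1782)/(3 + 66 - 44) - 1/24 = -(-1782)/25 - 1/24 = -99*(-18/25) - 1/24 = 1782/25 - 1/24 = 42743/600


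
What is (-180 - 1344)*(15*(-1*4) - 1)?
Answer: 92964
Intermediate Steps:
(-180 - 1344)*(15*(-1*4) - 1) = -1524*(15*(-4) - 1) = -1524*(-60 - 1) = -1524*(-61) = 92964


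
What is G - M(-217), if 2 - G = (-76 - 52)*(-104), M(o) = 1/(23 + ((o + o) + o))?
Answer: -8358679/628 ≈ -13310.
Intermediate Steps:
M(o) = 1/(23 + 3*o) (M(o) = 1/(23 + (2*o + o)) = 1/(23 + 3*o))
G = -13310 (G = 2 - (-76 - 52)*(-104) = 2 - (-128)*(-104) = 2 - 1*13312 = 2 - 13312 = -13310)
G - M(-217) = -13310 - 1/(23 + 3*(-217)) = -13310 - 1/(23 - 651) = -13310 - 1/(-628) = -13310 - 1*(-1/628) = -13310 + 1/628 = -8358679/628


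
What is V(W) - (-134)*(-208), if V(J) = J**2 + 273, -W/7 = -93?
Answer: 396202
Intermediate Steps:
W = 651 (W = -7*(-93) = 651)
V(J) = 273 + J**2
V(W) - (-134)*(-208) = (273 + 651**2) - (-134)*(-208) = (273 + 423801) - 1*27872 = 424074 - 27872 = 396202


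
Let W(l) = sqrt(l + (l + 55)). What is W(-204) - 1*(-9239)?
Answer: 9239 + I*sqrt(353) ≈ 9239.0 + 18.788*I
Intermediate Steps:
W(l) = sqrt(55 + 2*l) (W(l) = sqrt(l + (55 + l)) = sqrt(55 + 2*l))
W(-204) - 1*(-9239) = sqrt(55 + 2*(-204)) - 1*(-9239) = sqrt(55 - 408) + 9239 = sqrt(-353) + 9239 = I*sqrt(353) + 9239 = 9239 + I*sqrt(353)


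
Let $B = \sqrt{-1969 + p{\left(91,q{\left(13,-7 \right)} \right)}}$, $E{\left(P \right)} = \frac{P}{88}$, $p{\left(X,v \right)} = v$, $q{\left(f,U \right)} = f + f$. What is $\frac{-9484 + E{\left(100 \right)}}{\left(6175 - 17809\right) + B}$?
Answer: $\frac{1213559991}{1488870889} + \frac{208623 i \sqrt{1943}}{2977741778} \approx 0.81509 + 0.0030882 i$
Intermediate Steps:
$q{\left(f,U \right)} = 2 f$
$E{\left(P \right)} = \frac{P}{88}$ ($E{\left(P \right)} = P \frac{1}{88} = \frac{P}{88}$)
$B = i \sqrt{1943}$ ($B = \sqrt{-1969 + 2 \cdot 13} = \sqrt{-1969 + 26} = \sqrt{-1943} = i \sqrt{1943} \approx 44.079 i$)
$\frac{-9484 + E{\left(100 \right)}}{\left(6175 - 17809\right) + B} = \frac{-9484 + \frac{1}{88} \cdot 100}{\left(6175 - 17809\right) + i \sqrt{1943}} = \frac{-9484 + \frac{25}{22}}{-11634 + i \sqrt{1943}} = - \frac{208623}{22 \left(-11634 + i \sqrt{1943}\right)}$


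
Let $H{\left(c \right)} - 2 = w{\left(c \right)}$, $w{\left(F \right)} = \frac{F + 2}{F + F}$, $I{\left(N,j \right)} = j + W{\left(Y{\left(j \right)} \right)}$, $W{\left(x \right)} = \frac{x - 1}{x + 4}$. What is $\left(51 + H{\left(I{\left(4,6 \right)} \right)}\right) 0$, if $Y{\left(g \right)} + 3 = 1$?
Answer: $0$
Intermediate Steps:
$Y{\left(g \right)} = -2$ ($Y{\left(g \right)} = -3 + 1 = -2$)
$W{\left(x \right)} = \frac{-1 + x}{4 + x}$
$I{\left(N,j \right)} = - \frac{3}{2} + j$ ($I{\left(N,j \right)} = j + \frac{-1 - 2}{4 - 2} = j + \frac{1}{2} \left(-3\right) = j - \frac{3}{2} = - \frac{3}{2} + j$)
$w{\left(F \right)} = \frac{2 + F}{2 F}$
$H{\left(c \right)} = 2 + \frac{2 + c}{2 c}$
$\left(51 + H{\left(I{\left(4,6 \right)} \right)}\right) 0 = \left(51 + \left(\frac{5}{2} + \frac{1}{- \frac{3}{2} + 6}\right)\right) 0 = \left(51 + \left(\frac{5}{2} + \frac{1}{\frac{9}{2}}\right)\right) 0 = \left(51 + \left(\frac{5}{2} + \frac{2}{9}\right)\right) 0 = \left(51 + \frac{49}{18}\right) 0 = \frac{967}{18} \cdot 0 = 0$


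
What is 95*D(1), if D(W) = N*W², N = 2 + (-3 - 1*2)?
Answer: -285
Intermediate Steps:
N = -3 (N = 2 + (-3 - 2) = 2 - 5 = -3)
D(W) = -3*W²
95*D(1) = 95*(-3*1²) = 95*(-3*1) = 95*(-3) = -285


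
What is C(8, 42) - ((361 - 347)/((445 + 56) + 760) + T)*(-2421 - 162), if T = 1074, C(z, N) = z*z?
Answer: 3498309928/1261 ≈ 2.7742e+6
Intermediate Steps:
C(z, N) = z**2
C(8, 42) - ((361 - 347)/((445 + 56) + 760) + T)*(-2421 - 162) = 8**2 - ((361 - 347)/((445 + 56) + 760) + 1074)*(-2421 - 162) = 64 - (14/(501 + 760) + 1074)*(-2583) = 64 - (14/1261 + 1074)*(-2583) = 64 - 1354328*(-2583)/1261 = 64 - 1*(-3498229224/1261) = 64 + 3498229224/1261 = 3498309928/1261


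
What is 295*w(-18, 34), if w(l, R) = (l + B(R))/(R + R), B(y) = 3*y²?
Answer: 508875/34 ≈ 14967.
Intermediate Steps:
w(l, R) = (l + 3*R²)/(2*R) (w(l, R) = (l + 3*R²)/(R + R) = (l + 3*R²)/((2*R)) = (l + 3*R²)*(1/(2*R)) = (l + 3*R²)/(2*R))
295*w(-18, 34) = 295*((½)*(-18 + 3*34²)/34) = 295*((½)*(1/34)*(-18 + 3*1156)) = 295*((½)*(1/34)*(-18 + 3468)) = 295*((½)*(1/34)*3450) = 295*(1725/34) = 508875/34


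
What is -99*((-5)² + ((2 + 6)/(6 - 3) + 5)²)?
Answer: -8294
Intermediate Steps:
-99*((-5)² + ((2 + 6)/(6 - 3) + 5)²) = -99*(25 + (8/3 + 5)²) = -99*(25 + (23/3)²) = -99*(25 + 529/9) = -99*754/9 = -8294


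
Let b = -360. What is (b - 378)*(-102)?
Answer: 75276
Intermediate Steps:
(b - 378)*(-102) = (-360 - 378)*(-102) = -738*(-102) = 75276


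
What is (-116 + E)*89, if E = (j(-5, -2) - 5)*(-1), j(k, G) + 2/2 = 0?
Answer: -9790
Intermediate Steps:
j(k, G) = -1 (j(k, G) = -1 + 0 = -1)
E = 6 (E = (-1 - 5)*(-1) = -6*(-1) = 6)
(-116 + E)*89 = (-116 + 6)*89 = -110*89 = -9790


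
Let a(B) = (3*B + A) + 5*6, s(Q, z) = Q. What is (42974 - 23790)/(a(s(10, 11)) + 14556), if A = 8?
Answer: 1199/914 ≈ 1.3118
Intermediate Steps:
a(B) = 38 + 3*B (a(B) = (3*B + 8) + 5*6 = (8 + 3*B) + 30 = 38 + 3*B)
(42974 - 23790)/(a(s(10, 11)) + 14556) = (42974 - 23790)/((38 + 3*10) + 14556) = 19184/((38 + 30) + 14556) = 19184/(68 + 14556) = 19184/14624 = 19184*(1/14624) = 1199/914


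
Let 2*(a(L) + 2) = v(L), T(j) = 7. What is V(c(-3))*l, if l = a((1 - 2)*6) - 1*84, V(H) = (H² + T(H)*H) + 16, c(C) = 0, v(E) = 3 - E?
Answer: -1304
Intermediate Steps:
V(H) = 16 + H² + 7*H (V(H) = (H² + 7*H) + 16 = 16 + H² + 7*H)
a(L) = -½ - L/2 (a(L) = -2 + (3 - L)/2 = -2 + (3/2 - L/2) = -½ - L/2)
l = -163/2 (l = (-½ - (1 - 2)*6/2) - 1*84 = (-½ - (-1)*6/2) - 84 = (-½ - ½*(-6)) - 84 = (-½ + 3) - 84 = 5/2 - 84 = -163/2 ≈ -81.500)
V(c(-3))*l = (16 + 0² + 7*0)*(-163/2) = (16 + 0 + 0)*(-163/2) = 16*(-163/2) = -1304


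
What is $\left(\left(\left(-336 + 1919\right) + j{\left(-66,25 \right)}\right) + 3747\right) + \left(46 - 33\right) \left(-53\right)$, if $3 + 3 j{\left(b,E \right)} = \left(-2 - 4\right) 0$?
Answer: $4640$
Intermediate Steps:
$j{\left(b,E \right)} = -1$ ($j{\left(b,E \right)} = -1 + \frac{\left(-2 - 4\right) 0}{3} = -1 + \frac{\left(-6\right) 0}{3} = -1 + \frac{1}{3} \cdot 0 = -1 + 0 = -1$)
$\left(\left(\left(-336 + 1919\right) + j{\left(-66,25 \right)}\right) + 3747\right) + \left(46 - 33\right) \left(-53\right) = \left(\left(\left(-336 + 1919\right) - 1\right) + 3747\right) + \left(46 - 33\right) \left(-53\right) = \left(\left(1583 - 1\right) + 3747\right) + 13 \left(-53\right) = \left(1582 + 3747\right) - 689 = 5329 - 689 = 4640$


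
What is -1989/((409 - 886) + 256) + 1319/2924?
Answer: 27635/2924 ≈ 9.4511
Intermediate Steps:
-1989/((409 - 886) + 256) + 1319/2924 = -1989/(-477 + 256) + 1319*(1/2924) = -1989/(-221) + 1319/2924 = -1989*(-1/221) + 1319/2924 = 9 + 1319/2924 = 27635/2924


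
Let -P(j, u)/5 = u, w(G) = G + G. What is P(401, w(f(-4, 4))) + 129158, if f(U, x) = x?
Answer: 129118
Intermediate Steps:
w(G) = 2*G
P(j, u) = -5*u
P(401, w(f(-4, 4))) + 129158 = -10*4 + 129158 = -5*8 + 129158 = -40 + 129158 = 129118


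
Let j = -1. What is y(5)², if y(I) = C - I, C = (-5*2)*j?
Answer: 25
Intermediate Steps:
C = 10 (C = -5*2*(-1) = -10*(-1) = 10)
y(I) = 10 - I
y(5)² = (10 - 1*5)² = (10 - 5)² = 5² = 25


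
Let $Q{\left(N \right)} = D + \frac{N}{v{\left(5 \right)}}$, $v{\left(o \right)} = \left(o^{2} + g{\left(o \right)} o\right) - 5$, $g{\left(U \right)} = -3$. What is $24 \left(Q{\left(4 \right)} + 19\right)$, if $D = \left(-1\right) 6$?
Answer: $\frac{1656}{5} \approx 331.2$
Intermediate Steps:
$D = -6$
$v{\left(o \right)} = -5 + o^{2} - 3 o$ ($v{\left(o \right)} = \left(o^{2} - 3 o\right) - 5 = -5 + o^{2} - 3 o$)
$Q{\left(N \right)} = -6 + \frac{N}{5}$ ($Q{\left(N \right)} = -6 + \frac{N}{-5 + 5^{2} - 15} = -6 + \frac{N}{-5 + 25 - 15} = -6 + \frac{N}{5}$)
$24 \left(Q{\left(4 \right)} + 19\right) = 24 \left(\left(-6 + \frac{1}{5} \cdot 4\right) + 19\right) = 24 \left(\left(-6 + \frac{4}{5}\right) + 19\right) = 24 \left(- \frac{26}{5} + 19\right) = 24 \cdot \frac{69}{5} = \frac{1656}{5}$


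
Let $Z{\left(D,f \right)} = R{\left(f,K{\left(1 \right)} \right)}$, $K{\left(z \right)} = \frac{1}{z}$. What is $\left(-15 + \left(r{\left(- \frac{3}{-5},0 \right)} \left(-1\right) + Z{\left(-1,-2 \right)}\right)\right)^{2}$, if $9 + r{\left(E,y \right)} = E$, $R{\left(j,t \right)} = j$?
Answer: $\frac{1849}{25} \approx 73.96$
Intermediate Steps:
$Z{\left(D,f \right)} = f$
$r{\left(E,y \right)} = -9 + E$
$\left(-15 + \left(r{\left(- \frac{3}{-5},0 \right)} \left(-1\right) + Z{\left(-1,-2 \right)}\right)\right)^{2} = \left(-15 - \left(2 - \left(-9 - \frac{3}{-5}\right) \left(-1\right)\right)\right)^{2} = \left(-15 - \left(2 - \left(-9 - - \frac{3}{5}\right) \left(-1\right)\right)\right)^{2} = \left(-15 - \left(2 - \left(-9 + \frac{3}{5}\right) \left(-1\right)\right)\right)^{2} = \left(-15 - - \frac{32}{5}\right)^{2} = \left(-15 + \left(\frac{42}{5} - 2\right)\right)^{2} = \left(-15 + \frac{32}{5}\right)^{2} = \left(- \frac{43}{5}\right)^{2} = \frac{1849}{25}$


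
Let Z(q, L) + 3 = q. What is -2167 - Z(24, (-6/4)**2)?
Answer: -2188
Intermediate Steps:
Z(q, L) = -3 + q
-2167 - Z(24, (-6/4)**2) = -2167 - (-3 + 24) = -2167 - 1*21 = -2167 - 21 = -2188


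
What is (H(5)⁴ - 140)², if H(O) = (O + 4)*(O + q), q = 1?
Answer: 72299580503056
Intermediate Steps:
H(O) = (1 + O)*(4 + O) (H(O) = (O + 4)*(O + 1) = (4 + O)*(1 + O) = (1 + O)*(4 + O))
(H(5)⁴ - 140)² = ((4 + 5² + 5*5)⁴ - 140)² = ((4 + 25 + 25)⁴ - 140)² = (54⁴ - 140)² = (8503056 - 140)² = 8502916² = 72299580503056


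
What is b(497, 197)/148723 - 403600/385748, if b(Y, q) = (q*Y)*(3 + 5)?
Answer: 60530251164/14342399951 ≈ 4.2204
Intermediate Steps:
b(Y, q) = 8*Y*q (b(Y, q) = (Y*q)*8 = 8*Y*q)
b(497, 197)/148723 - 403600/385748 = (8*497*197)/148723 - 403600/385748 = 783272*(1/148723) - 403600*1/385748 = 783272/148723 - 100900/96437 = 60530251164/14342399951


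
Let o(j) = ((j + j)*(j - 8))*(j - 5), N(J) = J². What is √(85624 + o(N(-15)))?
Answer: 28*√27511 ≈ 4644.2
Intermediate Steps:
o(j) = 2*j*(-8 + j)*(-5 + j) (o(j) = ((2*j)*(-8 + j))*(-5 + j) = (2*j*(-8 + j))*(-5 + j) = 2*j*(-8 + j)*(-5 + j))
√(85624 + o(N(-15))) = √(85624 + 2*(-15)²*(40 + ((-15)²)² - 13*(-15)²)) = √(85624 + 2*225*(40 + 225² - 13*225)) = √(85624 + 2*225*(40 + 50625 - 2925)) = √(85624 + 2*225*47740) = √(85624 + 21483000) = √21568624 = 28*√27511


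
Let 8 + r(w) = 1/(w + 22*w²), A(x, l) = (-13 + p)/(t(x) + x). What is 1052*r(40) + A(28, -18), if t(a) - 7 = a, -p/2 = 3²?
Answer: -4671389021/555030 ≈ -8416.5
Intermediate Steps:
p = -18 (p = -2*3² = -2*9 = -18)
t(a) = 7 + a
A(x, l) = -31/(7 + 2*x) (A(x, l) = (-13 - 18)/((7 + x) + x) = -31/(7 + 2*x))
r(w) = -8 + 1/(w + 22*w²)
1052*r(40) + A(28, -18) = 1052*((1 - 176*40² - 8*40)/(40*(1 + 22*40))) - 31/(7 + 2*28) = 1052*((1 - 176*1600 - 320)/(40*(1 + 880))) - 31/(7 + 56) = 1052*((1/40)*(1 - 281600 - 320)/881) - 31/63 = 1052*((1/40)*(1/881)*(-281919)) - 31*1/63 = 1052*(-281919/35240) - 31/63 = -74144697/8810 - 31/63 = -4671389021/555030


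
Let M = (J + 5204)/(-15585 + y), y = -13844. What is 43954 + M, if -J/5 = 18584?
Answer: 1293609982/29429 ≈ 43957.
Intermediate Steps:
J = -92920 (J = -5*18584 = -92920)
M = 87716/29429 (M = (-92920 + 5204)/(-15585 - 13844) = -87716/(-29429) = -87716*(-1/29429) = 87716/29429 ≈ 2.9806)
43954 + M = 43954 + 87716/29429 = 1293609982/29429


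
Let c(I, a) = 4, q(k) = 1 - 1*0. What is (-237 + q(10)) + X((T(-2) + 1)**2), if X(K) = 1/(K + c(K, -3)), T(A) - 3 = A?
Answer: -1887/8 ≈ -235.88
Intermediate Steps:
q(k) = 1 (q(k) = 1 + 0 = 1)
T(A) = 3 + A
X(K) = 1/(4 + K) (X(K) = 1/(K + 4) = 1/(4 + K))
(-237 + q(10)) + X((T(-2) + 1)**2) = (-237 + 1) + 1/(4 + ((3 - 2) + 1)**2) = -236 + 1/(4 + (1 + 1)**2) = -236 + 1/(4 + 2**2) = -236 + 1/(4 + 4) = -236 + 1/8 = -1887/8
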